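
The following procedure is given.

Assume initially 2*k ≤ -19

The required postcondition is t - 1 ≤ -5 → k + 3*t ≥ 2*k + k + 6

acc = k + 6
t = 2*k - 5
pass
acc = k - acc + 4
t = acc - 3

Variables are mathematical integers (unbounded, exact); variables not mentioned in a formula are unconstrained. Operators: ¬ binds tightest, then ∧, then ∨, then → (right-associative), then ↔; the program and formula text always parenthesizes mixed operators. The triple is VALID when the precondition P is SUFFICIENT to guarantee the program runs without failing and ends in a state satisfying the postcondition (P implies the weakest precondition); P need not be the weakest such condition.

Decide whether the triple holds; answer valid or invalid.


Working backward. After the program, the postcondition t - 1 ≤ -5 → k + 3*t ≥ 2*k + k + 6 must hold; in canonical form it is t ≤ -4 → 3*t ≥ 2*k + 6.
Before t := acc - 3: acc ≤ -1 → 3*acc ≥ 2*k + 15
Before acc := k - acc + 4: k ≤ acc - 5 → k ≥ 3*acc + 3
Before skip: k ≤ acc - 5 → k ≥ 3*acc + 3
Before t := 2*k - 5: k ≤ acc - 5 → k ≥ 3*acc + 3
Before acc := k + 6: 2*k ≤ -21
The weakest precondition is 2*k ≤ -21.
Check whether 2*k ≤ -19 implies it.
Countermodel: at the initial state k = -10, the precondition holds but the weakest precondition fails.
Answer: invalid


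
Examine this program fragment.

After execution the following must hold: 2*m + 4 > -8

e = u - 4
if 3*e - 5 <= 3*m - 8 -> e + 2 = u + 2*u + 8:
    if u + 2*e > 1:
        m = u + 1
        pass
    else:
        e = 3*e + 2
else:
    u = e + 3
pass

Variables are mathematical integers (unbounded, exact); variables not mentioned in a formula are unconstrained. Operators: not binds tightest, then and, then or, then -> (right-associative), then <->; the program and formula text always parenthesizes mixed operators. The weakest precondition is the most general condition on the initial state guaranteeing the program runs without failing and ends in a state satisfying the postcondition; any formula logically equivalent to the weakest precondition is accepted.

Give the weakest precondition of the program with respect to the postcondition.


Working backward. After the program, the postcondition 2*m + 4 > -8 must hold; in canonical form it is 2*m > -12.
Before skip: 2*m > -12
Then branch requires (2*e + u > 1 -> 2*u > -14) and ((not (2*e + u > 1)) -> 2*m > -12); else branch requires 2*m > -12.
Before the if: ((3*e <= 3*m - 3 -> e = 3*u + 6) -> ((2*e + u > 1 -> 2*u > -14) and ((not (2*e + u > 1)) -> 2*m > -12))) and ((not (3*e <= 3*m - 3 -> e = 3*u + 6)) -> 2*m > -12)
Before e := u - 4: ((3*u <= 3*m + 9 -> 2*u = -10) -> ((3*u > 9 -> 2*u > -14) and ((not (3*u > 9)) -> 2*m > -12))) and ((not (3*u <= 3*m + 9 -> 2*u = -10)) -> 2*m > -12)
Answer: WP = ((3*u <= 3*m + 9 -> 2*u = -10) -> ((3*u > 9 -> 2*u > -14) and ((not (3*u > 9)) -> 2*m > -12))) and ((not (3*u <= 3*m + 9 -> 2*u = -10)) -> 2*m > -12)


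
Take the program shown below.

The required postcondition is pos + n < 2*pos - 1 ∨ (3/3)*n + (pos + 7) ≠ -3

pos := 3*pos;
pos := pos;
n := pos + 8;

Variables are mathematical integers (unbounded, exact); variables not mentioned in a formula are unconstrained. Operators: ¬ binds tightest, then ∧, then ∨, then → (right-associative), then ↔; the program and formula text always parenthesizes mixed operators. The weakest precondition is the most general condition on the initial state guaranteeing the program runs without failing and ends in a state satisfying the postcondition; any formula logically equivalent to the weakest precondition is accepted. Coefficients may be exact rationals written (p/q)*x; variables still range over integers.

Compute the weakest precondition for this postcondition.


Working backward. After the program, the postcondition pos + n < 2*pos - 1 ∨ (3/3)*n + (pos + 7) ≠ -3 must hold; in canonical form it is n < pos - 1 ∨ n + pos ≠ -10.
Before n := pos + 8: 2*pos ≠ -18
Before pos := pos: 2*pos ≠ -18
Before pos := 3*pos: 6*pos ≠ -18
Answer: WP = 6*pos ≠ -18


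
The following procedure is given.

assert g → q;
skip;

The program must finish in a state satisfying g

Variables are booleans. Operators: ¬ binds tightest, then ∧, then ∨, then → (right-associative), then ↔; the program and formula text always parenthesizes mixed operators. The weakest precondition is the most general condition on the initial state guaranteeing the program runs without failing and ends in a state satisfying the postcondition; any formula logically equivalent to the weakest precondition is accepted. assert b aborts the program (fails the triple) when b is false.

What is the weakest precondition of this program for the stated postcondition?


Working backward. After the program, g must hold.
Before skip: g
Before assert g → q: (g → q) ∧ g
Answer: WP = (g → q) ∧ g


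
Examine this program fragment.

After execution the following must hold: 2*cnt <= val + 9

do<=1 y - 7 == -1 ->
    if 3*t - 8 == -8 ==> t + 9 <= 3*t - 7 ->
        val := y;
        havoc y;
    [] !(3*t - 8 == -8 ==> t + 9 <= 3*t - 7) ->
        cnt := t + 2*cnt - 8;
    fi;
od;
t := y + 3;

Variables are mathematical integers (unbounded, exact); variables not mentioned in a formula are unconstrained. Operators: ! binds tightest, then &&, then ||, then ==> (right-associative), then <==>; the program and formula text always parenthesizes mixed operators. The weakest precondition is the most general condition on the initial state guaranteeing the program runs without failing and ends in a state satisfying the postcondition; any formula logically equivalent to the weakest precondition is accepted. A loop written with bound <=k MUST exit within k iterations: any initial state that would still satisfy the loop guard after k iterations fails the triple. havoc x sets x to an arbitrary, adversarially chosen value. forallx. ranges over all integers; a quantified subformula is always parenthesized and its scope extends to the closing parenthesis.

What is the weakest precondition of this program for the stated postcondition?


Working backward. After the program, 2*cnt <= val + 9 must hold.
Before t := y + 3: 2*cnt <= val + 9
Before the loop (bound <=1), unroll the exhaustion recursion (WP_0 = exit-now case; WP_j = one more guarded iteration, up to j = 1):
  WP_0: (!(y == 6)) && 2*cnt <= val + 9
  WP_1: (y == 6 ==> (((3*t == 0 ==> 2*t >= 16) ==> (forall y_1. ((!(y_1 == 6)) && 2*cnt <= y + 9))) && ((!(3*t == 0 ==> 2*t >= 16)) ==> ((!(y == 6)) && 4*cnt + 2*t <= val + 25)))) && ((!(y == 6)) ==> 2*cnt <= val + 9)
So before the loop: (y == 6 ==> (((3*t == 0 ==> 2*t >= 16) ==> (forall y_1. ((!(y_1 == 6)) && 2*cnt <= y + 9))) && ((!(3*t == 0 ==> 2*t >= 16)) ==> ((!(y == 6)) && 4*cnt + 2*t <= val + 25)))) && ((!(y == 6)) ==> 2*cnt <= val + 9)
Answer: WP = (y == 6 ==> (((3*t == 0 ==> 2*t >= 16) ==> (forall y_1. ((!(y_1 == 6)) && 2*cnt <= y + 9))) && ((!(3*t == 0 ==> 2*t >= 16)) ==> ((!(y == 6)) && 4*cnt + 2*t <= val + 25)))) && ((!(y == 6)) ==> 2*cnt <= val + 9)


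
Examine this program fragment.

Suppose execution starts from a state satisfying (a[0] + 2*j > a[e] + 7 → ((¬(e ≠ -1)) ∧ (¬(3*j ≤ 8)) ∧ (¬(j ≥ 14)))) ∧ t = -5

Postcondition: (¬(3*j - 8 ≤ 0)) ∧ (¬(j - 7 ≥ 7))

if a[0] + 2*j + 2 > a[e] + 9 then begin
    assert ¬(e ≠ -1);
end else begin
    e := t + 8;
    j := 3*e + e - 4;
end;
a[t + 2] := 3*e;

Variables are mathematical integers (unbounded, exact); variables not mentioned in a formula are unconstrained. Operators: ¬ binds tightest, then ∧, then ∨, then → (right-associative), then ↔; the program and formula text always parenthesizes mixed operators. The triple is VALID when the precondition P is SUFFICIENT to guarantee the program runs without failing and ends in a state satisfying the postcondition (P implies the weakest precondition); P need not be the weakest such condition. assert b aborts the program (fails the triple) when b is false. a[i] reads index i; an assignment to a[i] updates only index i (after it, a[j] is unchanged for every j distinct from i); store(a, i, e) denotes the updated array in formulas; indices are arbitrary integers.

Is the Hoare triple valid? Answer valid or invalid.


Working backward. After the program, the postcondition (¬(3*j - 8 ≤ 0)) ∧ (¬(j - 7 ≥ 7)) must hold; in canonical form it is (¬(3*j ≤ 8)) ∧ (¬(j ≥ 14)).
Before a[t + 2] := 3*e: (¬(3*j ≤ 8)) ∧ (¬(j ≥ 14))
Then branch requires (¬(e ≠ -1)) ∧ (¬(3*j ≤ 8)) ∧ (¬(j ≥ 14)); else branch requires (¬(12*t ≤ -76)) ∧ (¬(4*t ≥ -14)).
Before the if: (a[0] + 2*j > a[e] + 7 → ((¬(e ≠ -1)) ∧ (¬(3*j ≤ 8)) ∧ (¬(j ≥ 14)))) ∧ ((¬(a[0] + 2*j > a[e] + 7)) → ((¬(12*t ≤ -76)) ∧ (¬(4*t ≥ -14))))
The weakest precondition is (a[0] + 2*j > a[e] + 7 → ((¬(e ≠ -1)) ∧ (¬(3*j ≤ 8)) ∧ (¬(j ≥ 14)))) ∧ ((¬(a[0] + 2*j > a[e] + 7)) → ((¬(12*t ≤ -76)) ∧ (¬(4*t ≥ -14)))).
Check whether (a[0] + 2*j > a[e] + 7 → ((¬(e ≠ -1)) ∧ (¬(3*j ≤ 8)) ∧ (¬(j ≥ 14)))) ∧ t = -5 implies it.
Every state satisfying the precondition satisfies the weakest precondition: the implication holds.
Answer: valid


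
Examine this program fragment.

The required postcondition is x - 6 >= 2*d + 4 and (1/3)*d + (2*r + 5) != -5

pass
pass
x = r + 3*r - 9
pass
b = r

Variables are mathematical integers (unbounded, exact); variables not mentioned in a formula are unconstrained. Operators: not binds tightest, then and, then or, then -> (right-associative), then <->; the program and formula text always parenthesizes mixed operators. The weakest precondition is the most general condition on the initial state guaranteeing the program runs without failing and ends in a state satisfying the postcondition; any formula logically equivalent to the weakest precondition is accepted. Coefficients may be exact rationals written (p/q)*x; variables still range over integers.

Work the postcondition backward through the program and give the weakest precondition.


Working backward. After the program, the postcondition x - 6 >= 2*d + 4 and (1/3)*d + (2*r + 5) != -5 must hold; in canonical form it is x >= 2*d + 10 and (1/3)*d + 2*r != -10.
Before b := r: x >= 2*d + 10 and (1/3)*d + 2*r != -10
Before skip: x >= 2*d + 10 and (1/3)*d + 2*r != -10
Before x := r + 3*r - 9: 4*r >= 2*d + 19 and (1/3)*d + 2*r != -10
Before skip: 4*r >= 2*d + 19 and (1/3)*d + 2*r != -10
Before skip: 4*r >= 2*d + 19 and (1/3)*d + 2*r != -10
Answer: WP = 4*r >= 2*d + 19 and (1/3)*d + 2*r != -10


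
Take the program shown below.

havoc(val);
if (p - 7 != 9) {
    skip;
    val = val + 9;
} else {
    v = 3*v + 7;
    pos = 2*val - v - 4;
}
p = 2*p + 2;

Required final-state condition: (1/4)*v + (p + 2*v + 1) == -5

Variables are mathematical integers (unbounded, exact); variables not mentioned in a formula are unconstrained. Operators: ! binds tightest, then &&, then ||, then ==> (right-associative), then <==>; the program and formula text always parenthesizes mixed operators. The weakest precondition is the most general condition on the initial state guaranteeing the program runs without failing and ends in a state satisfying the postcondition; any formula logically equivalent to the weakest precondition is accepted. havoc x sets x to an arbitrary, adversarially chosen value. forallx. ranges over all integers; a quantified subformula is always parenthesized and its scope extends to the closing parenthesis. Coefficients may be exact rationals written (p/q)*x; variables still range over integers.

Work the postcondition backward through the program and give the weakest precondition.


Working backward. After the program, the postcondition (1/4)*v + (p + 2*v + 1) == -5 must hold; in canonical form it is p + (9/4)*v == -6.
Before p := 2*p + 2: 2*p + (9/4)*v == -8
Then branch requires 2*p + (9/4)*v == -8; else branch requires 2*p + (27/4)*v == -95/4.
Before the if: (p != 16 ==> 2*p + (9/4)*v == -8) && ((!(p != 16)) ==> 2*p + (27/4)*v == -95/4)
Before havoc val: (p != 16 ==> 2*p + (9/4)*v == -8) && ((!(p != 16)) ==> 2*p + (27/4)*v == -95/4)
Answer: WP = (p != 16 ==> 2*p + (9/4)*v == -8) && ((!(p != 16)) ==> 2*p + (27/4)*v == -95/4)


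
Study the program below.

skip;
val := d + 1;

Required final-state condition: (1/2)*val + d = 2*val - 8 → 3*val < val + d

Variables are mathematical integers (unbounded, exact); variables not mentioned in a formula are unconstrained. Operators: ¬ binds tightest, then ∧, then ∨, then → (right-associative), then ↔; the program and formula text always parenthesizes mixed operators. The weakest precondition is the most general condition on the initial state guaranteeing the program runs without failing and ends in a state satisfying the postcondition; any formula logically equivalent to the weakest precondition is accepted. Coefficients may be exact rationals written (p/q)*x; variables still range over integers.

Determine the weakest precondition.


Working backward. After the program, the postcondition (1/2)*val + d = 2*val - 8 → 3*val < val + d must hold; in canonical form it is d = (3/2)*val - 8 → 2*val < d.
Before val := d + 1: (1/2)*d = 13/2 → d < -2
Before skip: (1/2)*d = 13/2 → d < -2
Answer: WP = (1/2)*d = 13/2 → d < -2


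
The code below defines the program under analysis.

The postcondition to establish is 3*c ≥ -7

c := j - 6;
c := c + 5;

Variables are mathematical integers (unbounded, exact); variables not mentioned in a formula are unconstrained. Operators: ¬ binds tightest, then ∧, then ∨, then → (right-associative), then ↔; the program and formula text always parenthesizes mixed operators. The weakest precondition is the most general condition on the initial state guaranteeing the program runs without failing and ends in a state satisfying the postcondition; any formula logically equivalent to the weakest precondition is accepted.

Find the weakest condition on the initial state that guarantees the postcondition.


Working backward. After the program, 3*c ≥ -7 must hold.
Before c := c + 5: 3*c ≥ -22
Before c := j - 6: 3*j ≥ -4
Answer: WP = 3*j ≥ -4


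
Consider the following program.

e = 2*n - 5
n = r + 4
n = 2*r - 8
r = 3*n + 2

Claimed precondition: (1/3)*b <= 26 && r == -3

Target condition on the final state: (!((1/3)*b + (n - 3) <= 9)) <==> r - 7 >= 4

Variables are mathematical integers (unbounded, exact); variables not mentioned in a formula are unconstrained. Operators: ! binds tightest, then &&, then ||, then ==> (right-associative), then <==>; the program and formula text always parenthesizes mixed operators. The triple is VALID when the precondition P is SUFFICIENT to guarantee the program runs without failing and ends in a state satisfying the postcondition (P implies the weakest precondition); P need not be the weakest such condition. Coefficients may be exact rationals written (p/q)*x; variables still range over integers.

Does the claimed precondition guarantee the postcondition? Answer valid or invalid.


Working backward. After the program, the postcondition (!((1/3)*b + (n - 3) <= 9)) <==> r - 7 >= 4 must hold; in canonical form it is (!((1/3)*b + n <= 12)) <==> r >= 11.
Before r := 3*n + 2: (!((1/3)*b + n <= 12)) <==> 3*n >= 9
Before n := 2*r - 8: (!((1/3)*b + 2*r <= 20)) <==> 6*r >= 33
Before n := r + 4: (!((1/3)*b + 2*r <= 20)) <==> 6*r >= 33
Before e := 2*n - 5: (!((1/3)*b + 2*r <= 20)) <==> 6*r >= 33
The weakest precondition is (!((1/3)*b + 2*r <= 20)) <==> 6*r >= 33.
Check whether (1/3)*b <= 26 && r == -3 implies it.
Every state satisfying the precondition satisfies the weakest precondition: the implication holds.
Answer: valid


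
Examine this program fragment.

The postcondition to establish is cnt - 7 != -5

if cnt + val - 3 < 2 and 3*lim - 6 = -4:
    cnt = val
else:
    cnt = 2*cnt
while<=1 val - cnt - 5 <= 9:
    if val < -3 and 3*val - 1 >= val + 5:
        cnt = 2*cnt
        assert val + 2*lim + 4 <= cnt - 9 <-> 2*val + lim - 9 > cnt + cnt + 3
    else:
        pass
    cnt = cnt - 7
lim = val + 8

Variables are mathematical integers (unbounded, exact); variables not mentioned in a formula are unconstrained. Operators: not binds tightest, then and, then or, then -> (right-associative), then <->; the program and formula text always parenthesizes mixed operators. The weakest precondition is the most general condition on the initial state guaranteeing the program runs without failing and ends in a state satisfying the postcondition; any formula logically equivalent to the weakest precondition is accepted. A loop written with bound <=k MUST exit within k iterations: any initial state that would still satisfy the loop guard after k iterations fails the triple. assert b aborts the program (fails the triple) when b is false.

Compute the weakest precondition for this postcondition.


Working backward. After the program, the postcondition cnt - 7 != -5 must hold; in canonical form it is cnt != 2.
Before lim := val + 8: cnt != 2
Before the loop (bound <=1), unroll the exhaustion recursion (WP_0 = exit-now case; WP_j = one more guarded iteration, up to j = 1):
  WP_0: (not (val <= cnt + 14)) and cnt != 2
  WP_1: (val <= cnt + 14 -> (((val < -3 and 2*val >= 6) -> ((2*lim + val <= 2*cnt - 13 <-> lim + 2*val > 4*cnt + 12) and (not (val <= 2*cnt + 7)) and 2*cnt != 9)) and ((not (val < -3 and 2*val >= 6)) -> ((not (val <= cnt + 7)) and cnt != 9)))) and ((not (val <= cnt + 14)) -> cnt != 2)
So before the loop: (val <= cnt + 14 -> (((val < -3 and 2*val >= 6) -> ((2*lim + val <= 2*cnt - 13 <-> lim + 2*val > 4*cnt + 12) and (not (val <= 2*cnt + 7)) and 2*cnt != 9)) and ((not (val < -3 and 2*val >= 6)) -> ((not (val <= cnt + 7)) and cnt != 9)))) and ((not (val <= cnt + 14)) -> cnt != 2)
Then branch requires ((val < -3 and 2*val >= 6) -> ((2*lim <= val - 13 <-> lim > 2*val + 12) and (not (val >= -7)) and 2*val != 9)) and val < -3 and 2*val >= 6; else branch requires (val <= 2*cnt + 14 -> (((val < -3 and 2*val >= 6) -> ((2*lim + val <= 4*cnt - 13 <-> lim + 2*val > 8*cnt + 12) and (not (val <= 4*cnt + 7)) and 4*cnt != 9)) and ((not (val < -3 and 2*val >= 6)) -> ((not (val <= 2*cnt + 7)) and 2*cnt != 9)))) and ((not (val <= 2*cnt + 14)) -> 2*cnt != 2).
Before the if: ((cnt + val < 5 and 3*lim = 2) -> (((val < -3 and 2*val >= 6) -> ((2*lim <= val - 13 <-> lim > 2*val + 12) and (not (val >= -7)) and 2*val != 9)) and val < -3 and 2*val >= 6)) and ((not (cnt + val < 5 and 3*lim = 2)) -> ((val <= 2*cnt + 14 -> (((val < -3 and 2*val >= 6) -> ((2*lim + val <= 4*cnt - 13 <-> lim + 2*val > 8*cnt + 12) and (not (val <= 4*cnt + 7)) and 4*cnt != 9)) and ((not (val < -3 and 2*val >= 6)) -> ((not (val <= 2*cnt + 7)) and 2*cnt != 9)))) and ((not (val <= 2*cnt + 14)) -> 2*cnt != 2)))
Answer: WP = ((cnt + val < 5 and 3*lim = 2) -> (((val < -3 and 2*val >= 6) -> ((2*lim <= val - 13 <-> lim > 2*val + 12) and (not (val >= -7)) and 2*val != 9)) and val < -3 and 2*val >= 6)) and ((not (cnt + val < 5 and 3*lim = 2)) -> ((val <= 2*cnt + 14 -> (((val < -3 and 2*val >= 6) -> ((2*lim + val <= 4*cnt - 13 <-> lim + 2*val > 8*cnt + 12) and (not (val <= 4*cnt + 7)) and 4*cnt != 9)) and ((not (val < -3 and 2*val >= 6)) -> ((not (val <= 2*cnt + 7)) and 2*cnt != 9)))) and ((not (val <= 2*cnt + 14)) -> 2*cnt != 2)))


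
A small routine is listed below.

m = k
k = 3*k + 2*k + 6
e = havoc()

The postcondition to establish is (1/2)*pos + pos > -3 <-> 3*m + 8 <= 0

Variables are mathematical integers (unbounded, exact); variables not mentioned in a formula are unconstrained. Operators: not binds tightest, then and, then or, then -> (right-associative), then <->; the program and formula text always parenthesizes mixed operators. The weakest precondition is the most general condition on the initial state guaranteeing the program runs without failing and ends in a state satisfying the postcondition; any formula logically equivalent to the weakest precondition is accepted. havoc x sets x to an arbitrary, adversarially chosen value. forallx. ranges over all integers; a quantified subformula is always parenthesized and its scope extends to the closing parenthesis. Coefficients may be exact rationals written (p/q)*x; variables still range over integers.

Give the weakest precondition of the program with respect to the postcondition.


Working backward. After the program, the postcondition (1/2)*pos + pos > -3 <-> 3*m + 8 <= 0 must hold; in canonical form it is (3/2)*pos > -3 <-> 3*m <= -8.
Before havoc e: (3/2)*pos > -3 <-> 3*m <= -8
Before k := 3*k + 2*k + 6: (3/2)*pos > -3 <-> 3*m <= -8
Before m := k: (3/2)*pos > -3 <-> 3*k <= -8
Answer: WP = (3/2)*pos > -3 <-> 3*k <= -8


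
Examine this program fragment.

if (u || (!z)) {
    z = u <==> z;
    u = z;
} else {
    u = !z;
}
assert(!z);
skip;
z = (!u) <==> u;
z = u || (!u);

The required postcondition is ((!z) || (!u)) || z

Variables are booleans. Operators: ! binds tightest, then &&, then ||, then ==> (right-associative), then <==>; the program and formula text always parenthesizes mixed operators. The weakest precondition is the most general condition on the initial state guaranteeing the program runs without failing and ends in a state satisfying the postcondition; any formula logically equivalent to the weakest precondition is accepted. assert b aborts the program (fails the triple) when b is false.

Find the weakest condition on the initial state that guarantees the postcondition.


Working backward. After the program, the postcondition ((!z) || (!u)) || z must hold; in canonical form it is true.
Before z := u || (!u): true
Before z := (!u) <==> u: true
Before skip: true
Before assert !z: !z
Then branch requires !(u <==> z); else branch requires !z.
Before the if: ((u || (!z)) ==> (!(u <==> z))) && ((!(u || (!z))) ==> (!z))
Answer: WP = ((u || (!z)) ==> (!(u <==> z))) && ((!(u || (!z))) ==> (!z))


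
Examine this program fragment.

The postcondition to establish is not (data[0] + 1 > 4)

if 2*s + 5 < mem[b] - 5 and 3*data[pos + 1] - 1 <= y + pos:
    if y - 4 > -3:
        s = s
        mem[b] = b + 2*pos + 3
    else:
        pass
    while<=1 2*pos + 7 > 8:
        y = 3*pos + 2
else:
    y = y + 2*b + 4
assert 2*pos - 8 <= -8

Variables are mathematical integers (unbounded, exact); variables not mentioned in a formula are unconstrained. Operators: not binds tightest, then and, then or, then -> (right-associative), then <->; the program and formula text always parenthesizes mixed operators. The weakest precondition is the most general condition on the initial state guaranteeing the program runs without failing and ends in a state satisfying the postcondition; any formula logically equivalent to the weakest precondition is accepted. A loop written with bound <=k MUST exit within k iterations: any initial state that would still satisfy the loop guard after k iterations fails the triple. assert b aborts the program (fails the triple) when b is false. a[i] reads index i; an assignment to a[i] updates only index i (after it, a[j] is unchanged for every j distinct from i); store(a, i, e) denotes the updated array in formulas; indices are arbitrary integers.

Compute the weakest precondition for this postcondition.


Working backward. After the program, the postcondition not (data[0] + 1 > 4) must hold; in canonical form it is not (data[0] > 3).
Before assert 2*pos - 8 <= -8: 2*pos <= 0 and (not (data[0] > 3))
Then branch requires (y > 1 -> ((2*pos > 1 -> ((not (2*pos > 1)) and 2*pos <= 0 and (not (data[0] > 3)))) and ((not (2*pos > 1)) -> (2*pos <= 0 and (not (data[0] > 3)))))) and ((not (y > 1)) -> ((2*pos > 1 -> ((not (2*pos > 1)) and 2*pos <= 0 and (not (data[0] > 3)))) and ((not (2*pos > 1)) -> (2*pos <= 0 and (not (data[0] > 3)))))); else branch requires 2*pos <= 0 and (not (data[0] > 3)).
Before the if: ((2*s < mem[b] - 10 and 3*data[pos + 1] <= pos + y + 1) -> ((y > 1 -> ((2*pos > 1 -> ((not (2*pos > 1)) and 2*pos <= 0 and (not (data[0] > 3)))) and ((not (2*pos > 1)) -> (2*pos <= 0 and (not (data[0] > 3)))))) and ((not (y > 1)) -> ((2*pos > 1 -> ((not (2*pos > 1)) and 2*pos <= 0 and (not (data[0] > 3)))) and ((not (2*pos > 1)) -> (2*pos <= 0 and (not (data[0] > 3)))))))) and ((not (2*s < mem[b] - 10 and 3*data[pos + 1] <= pos + y + 1)) -> (2*pos <= 0 and (not (data[0] > 3))))
Answer: WP = ((2*s < mem[b] - 10 and 3*data[pos + 1] <= pos + y + 1) -> ((y > 1 -> ((2*pos > 1 -> ((not (2*pos > 1)) and 2*pos <= 0 and (not (data[0] > 3)))) and ((not (2*pos > 1)) -> (2*pos <= 0 and (not (data[0] > 3)))))) and ((not (y > 1)) -> ((2*pos > 1 -> ((not (2*pos > 1)) and 2*pos <= 0 and (not (data[0] > 3)))) and ((not (2*pos > 1)) -> (2*pos <= 0 and (not (data[0] > 3)))))))) and ((not (2*s < mem[b] - 10 and 3*data[pos + 1] <= pos + y + 1)) -> (2*pos <= 0 and (not (data[0] > 3))))


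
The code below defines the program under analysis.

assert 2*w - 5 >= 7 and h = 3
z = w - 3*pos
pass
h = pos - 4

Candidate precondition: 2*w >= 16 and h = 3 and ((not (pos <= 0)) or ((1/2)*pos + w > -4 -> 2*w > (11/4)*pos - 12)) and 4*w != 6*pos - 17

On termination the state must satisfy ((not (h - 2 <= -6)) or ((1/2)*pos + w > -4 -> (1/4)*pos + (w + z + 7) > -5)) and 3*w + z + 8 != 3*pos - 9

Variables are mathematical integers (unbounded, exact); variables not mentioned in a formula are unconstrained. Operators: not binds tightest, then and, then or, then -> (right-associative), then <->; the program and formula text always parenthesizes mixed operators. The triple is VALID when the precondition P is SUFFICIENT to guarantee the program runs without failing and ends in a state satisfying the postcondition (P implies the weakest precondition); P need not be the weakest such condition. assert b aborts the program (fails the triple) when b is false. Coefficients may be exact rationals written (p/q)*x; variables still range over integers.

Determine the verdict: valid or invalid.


Working backward. After the program, the postcondition ((not (h - 2 <= -6)) or ((1/2)*pos + w > -4 -> (1/4)*pos + (w + z + 7) > -5)) and 3*w + z + 8 != 3*pos - 9 must hold; in canonical form it is ((not (h <= -4)) or ((1/2)*pos + w > -4 -> (1/4)*pos + w + z > -12)) and 3*w + z != 3*pos - 17.
Before h := pos - 4: ((not (pos <= 0)) or ((1/2)*pos + w > -4 -> (1/4)*pos + w + z > -12)) and 3*w + z != 3*pos - 17
Before skip: ((not (pos <= 0)) or ((1/2)*pos + w > -4 -> (1/4)*pos + w + z > -12)) and 3*w + z != 3*pos - 17
Before z := w - 3*pos: ((not (pos <= 0)) or ((1/2)*pos + w > -4 -> 2*w > (11/4)*pos - 12)) and 4*w != 6*pos - 17
Before assert 2*w - 5 >= 7 and h = 3: 2*w >= 12 and h = 3 and ((not (pos <= 0)) or ((1/2)*pos + w > -4 -> 2*w > (11/4)*pos - 12)) and 4*w != 6*pos - 17
The weakest precondition is 2*w >= 12 and h = 3 and ((not (pos <= 0)) or ((1/2)*pos + w > -4 -> 2*w > (11/4)*pos - 12)) and 4*w != 6*pos - 17.
Check whether 2*w >= 16 and h = 3 and ((not (pos <= 0)) or ((1/2)*pos + w > -4 -> 2*w > (11/4)*pos - 12)) and 4*w != 6*pos - 17 implies it.
Every state satisfying the precondition satisfies the weakest precondition: the implication holds.
Answer: valid


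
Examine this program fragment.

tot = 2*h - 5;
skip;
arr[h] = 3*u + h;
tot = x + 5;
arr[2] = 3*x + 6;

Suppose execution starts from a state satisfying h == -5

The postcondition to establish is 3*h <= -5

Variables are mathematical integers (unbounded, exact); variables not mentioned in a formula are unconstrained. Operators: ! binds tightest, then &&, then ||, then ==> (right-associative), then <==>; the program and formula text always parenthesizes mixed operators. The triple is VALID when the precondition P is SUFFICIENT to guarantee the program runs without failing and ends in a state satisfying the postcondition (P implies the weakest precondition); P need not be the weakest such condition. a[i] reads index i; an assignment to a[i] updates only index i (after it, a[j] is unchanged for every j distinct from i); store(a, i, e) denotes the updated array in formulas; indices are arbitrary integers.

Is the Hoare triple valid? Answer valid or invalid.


Working backward. After the program, 3*h <= -5 must hold.
Before arr[2] := 3*x + 6: 3*h <= -5
Before tot := x + 5: 3*h <= -5
Before arr[h] := 3*u + h: 3*h <= -5
Before skip: 3*h <= -5
Before tot := 2*h - 5: 3*h <= -5
The weakest precondition is 3*h <= -5.
Check whether h == -5 implies it.
Every state satisfying the precondition satisfies the weakest precondition: the implication holds.
Answer: valid


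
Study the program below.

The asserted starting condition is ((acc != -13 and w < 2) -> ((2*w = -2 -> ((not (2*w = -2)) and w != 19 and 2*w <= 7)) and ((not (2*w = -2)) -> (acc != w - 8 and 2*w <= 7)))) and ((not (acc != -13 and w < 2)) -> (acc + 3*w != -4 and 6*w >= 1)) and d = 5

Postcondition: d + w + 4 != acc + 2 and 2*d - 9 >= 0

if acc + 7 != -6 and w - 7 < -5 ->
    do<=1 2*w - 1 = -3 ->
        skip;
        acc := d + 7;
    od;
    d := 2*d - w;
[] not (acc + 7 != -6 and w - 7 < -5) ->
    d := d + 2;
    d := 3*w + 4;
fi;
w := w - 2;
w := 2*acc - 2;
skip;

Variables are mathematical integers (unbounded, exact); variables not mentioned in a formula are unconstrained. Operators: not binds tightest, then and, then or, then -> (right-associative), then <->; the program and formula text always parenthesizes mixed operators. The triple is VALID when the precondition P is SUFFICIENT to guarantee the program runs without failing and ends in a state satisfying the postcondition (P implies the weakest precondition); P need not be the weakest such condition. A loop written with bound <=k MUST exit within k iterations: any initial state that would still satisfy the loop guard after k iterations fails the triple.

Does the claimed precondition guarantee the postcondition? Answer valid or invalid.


Working backward. After the program, the postcondition d + w + 4 != acc + 2 and 2*d - 9 >= 0 must hold; in canonical form it is d + w != acc - 2 and 2*d >= 9.
Before skip: d + w != acc - 2 and 2*d >= 9
Before w := 2*acc - 2: acc + d != 0 and 2*d >= 9
Before w := w - 2: acc + d != 0 and 2*d >= 9
Then branch requires (2*w = -2 -> ((not (2*w = -2)) and 3*d != w - 7 and 4*d >= 2*w + 9)) and ((not (2*w = -2)) -> (acc + 2*d != w and 4*d >= 2*w + 9)); else branch requires acc + 3*w != -4 and 6*w >= 1.
Before the if: ((acc != -13 and w < 2) -> ((2*w = -2 -> ((not (2*w = -2)) and 3*d != w - 7 and 4*d >= 2*w + 9)) and ((not (2*w = -2)) -> (acc + 2*d != w and 4*d >= 2*w + 9)))) and ((not (acc != -13 and w < 2)) -> (acc + 3*w != -4 and 6*w >= 1))
The weakest precondition is ((acc != -13 and w < 2) -> ((2*w = -2 -> ((not (2*w = -2)) and 3*d != w - 7 and 4*d >= 2*w + 9)) and ((not (2*w = -2)) -> (acc + 2*d != w and 4*d >= 2*w + 9)))) and ((not (acc != -13 and w < 2)) -> (acc + 3*w != -4 and 6*w >= 1)).
Check whether ((acc != -13 and w < 2) -> ((2*w = -2 -> ((not (2*w = -2)) and w != 19 and 2*w <= 7)) and ((not (2*w = -2)) -> (acc != w - 8 and 2*w <= 7)))) and ((not (acc != -13 and w < 2)) -> (acc + 3*w != -4 and 6*w >= 1)) and d = 5 implies it.
Countermodel: at the initial state acc = -14, d = 5, w = -4, the precondition holds but the weakest precondition fails.
Answer: invalid


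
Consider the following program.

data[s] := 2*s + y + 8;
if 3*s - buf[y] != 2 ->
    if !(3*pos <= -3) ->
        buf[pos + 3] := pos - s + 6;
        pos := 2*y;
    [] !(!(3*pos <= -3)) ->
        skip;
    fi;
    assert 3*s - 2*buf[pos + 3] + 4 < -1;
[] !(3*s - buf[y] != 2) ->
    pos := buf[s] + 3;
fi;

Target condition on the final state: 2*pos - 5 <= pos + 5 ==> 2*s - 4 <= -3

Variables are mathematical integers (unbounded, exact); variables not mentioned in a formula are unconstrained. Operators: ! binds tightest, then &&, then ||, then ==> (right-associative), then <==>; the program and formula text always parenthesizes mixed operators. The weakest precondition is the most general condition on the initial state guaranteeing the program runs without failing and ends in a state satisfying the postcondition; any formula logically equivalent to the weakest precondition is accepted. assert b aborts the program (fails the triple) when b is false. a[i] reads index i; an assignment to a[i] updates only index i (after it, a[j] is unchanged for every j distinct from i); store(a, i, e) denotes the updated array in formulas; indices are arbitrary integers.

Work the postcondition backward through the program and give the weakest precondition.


Working backward. After the program, the postcondition 2*pos - 5 <= pos + 5 ==> 2*s - 4 <= -3 must hold; in canonical form it is pos <= 10 ==> 2*s <= 1.
Then branch requires ((!(3*pos <= -3)) ==> (3*s < 2*store(buf, pos + 3, pos - s + 6)[2*y + 3] - 5 && (2*y <= 10 ==> 2*s <= 1))) && (3*pos <= -3 ==> (3*s < 2*buf[pos + 3] - 5 && (pos <= 10 ==> 2*s <= 1))); else branch requires buf[s] <= 7 ==> 2*s <= 1.
Before the if: (3*s != buf[y] + 2 ==> (((!(3*pos <= -3)) ==> (3*s < 2*store(buf, pos + 3, pos - s + 6)[2*y + 3] - 5 && (2*y <= 10 ==> 2*s <= 1))) && (3*pos <= -3 ==> (3*s < 2*buf[pos + 3] - 5 && (pos <= 10 ==> 2*s <= 1))))) && ((!(3*s != buf[y] + 2)) ==> (buf[s] <= 7 ==> 2*s <= 1))
Before data[s] := 2*s + y + 8: (3*s != buf[y] + 2 ==> (((!(3*pos <= -3)) ==> (3*s < 2*store(buf, pos + 3, pos - s + 6)[2*y + 3] - 5 && (2*y <= 10 ==> 2*s <= 1))) && (3*pos <= -3 ==> (3*s < 2*buf[pos + 3] - 5 && (pos <= 10 ==> 2*s <= 1))))) && ((!(3*s != buf[y] + 2)) ==> (buf[s] <= 7 ==> 2*s <= 1))
Answer: WP = (3*s != buf[y] + 2 ==> (((!(3*pos <= -3)) ==> (3*s < 2*store(buf, pos + 3, pos - s + 6)[2*y + 3] - 5 && (2*y <= 10 ==> 2*s <= 1))) && (3*pos <= -3 ==> (3*s < 2*buf[pos + 3] - 5 && (pos <= 10 ==> 2*s <= 1))))) && ((!(3*s != buf[y] + 2)) ==> (buf[s] <= 7 ==> 2*s <= 1))


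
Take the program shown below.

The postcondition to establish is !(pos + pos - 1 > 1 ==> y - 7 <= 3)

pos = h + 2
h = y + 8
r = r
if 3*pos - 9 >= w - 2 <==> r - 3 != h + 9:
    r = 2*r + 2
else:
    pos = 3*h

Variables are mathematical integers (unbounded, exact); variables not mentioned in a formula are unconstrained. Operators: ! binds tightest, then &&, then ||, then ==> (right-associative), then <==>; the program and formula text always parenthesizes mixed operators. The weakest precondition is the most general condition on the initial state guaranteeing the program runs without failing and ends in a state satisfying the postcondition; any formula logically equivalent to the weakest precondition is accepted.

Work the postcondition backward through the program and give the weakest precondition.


Working backward. After the program, the postcondition !(pos + pos - 1 > 1 ==> y - 7 <= 3) must hold; in canonical form it is !(2*pos > 2 ==> y <= 10).
Then branch requires !(2*pos > 2 ==> y <= 10); else branch requires !(6*h > 2 ==> y <= 10).
Before the if: ((3*pos >= w + 7 <==> r != h + 12) ==> (!(2*pos > 2 ==> y <= 10))) && ((!(3*pos >= w + 7 <==> r != h + 12)) ==> (!(6*h > 2 ==> y <= 10)))
Before r := r: ((3*pos >= w + 7 <==> r != h + 12) ==> (!(2*pos > 2 ==> y <= 10))) && ((!(3*pos >= w + 7 <==> r != h + 12)) ==> (!(6*h > 2 ==> y <= 10)))
Before h := y + 8: ((3*pos >= w + 7 <==> r != y + 20) ==> (!(2*pos > 2 ==> y <= 10))) && ((!(3*pos >= w + 7 <==> r != y + 20)) ==> (!(6*y > -46 ==> y <= 10)))
Before pos := h + 2: ((3*h >= w + 1 <==> r != y + 20) ==> (!(2*h > -2 ==> y <= 10))) && ((!(3*h >= w + 1 <==> r != y + 20)) ==> (!(6*y > -46 ==> y <= 10)))
Answer: WP = ((3*h >= w + 1 <==> r != y + 20) ==> (!(2*h > -2 ==> y <= 10))) && ((!(3*h >= w + 1 <==> r != y + 20)) ==> (!(6*y > -46 ==> y <= 10)))


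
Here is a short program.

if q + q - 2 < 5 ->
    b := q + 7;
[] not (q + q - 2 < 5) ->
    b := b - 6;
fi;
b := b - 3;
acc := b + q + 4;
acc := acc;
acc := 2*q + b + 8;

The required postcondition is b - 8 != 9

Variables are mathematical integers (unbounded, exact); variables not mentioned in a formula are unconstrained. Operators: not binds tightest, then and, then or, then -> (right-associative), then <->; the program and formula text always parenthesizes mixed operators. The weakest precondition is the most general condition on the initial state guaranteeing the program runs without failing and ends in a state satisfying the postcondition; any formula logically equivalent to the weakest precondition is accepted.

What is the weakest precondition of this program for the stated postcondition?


Working backward. After the program, the postcondition b - 8 != 9 must hold; in canonical form it is b != 17.
Before acc := 2*q + b + 8: b != 17
Before acc := acc: b != 17
Before acc := b + q + 4: b != 17
Before b := b - 3: b != 20
Then branch requires q != 13; else branch requires b != 26.
Before the if: (2*q < 7 -> q != 13) and ((not (2*q < 7)) -> b != 26)
Answer: WP = (2*q < 7 -> q != 13) and ((not (2*q < 7)) -> b != 26)


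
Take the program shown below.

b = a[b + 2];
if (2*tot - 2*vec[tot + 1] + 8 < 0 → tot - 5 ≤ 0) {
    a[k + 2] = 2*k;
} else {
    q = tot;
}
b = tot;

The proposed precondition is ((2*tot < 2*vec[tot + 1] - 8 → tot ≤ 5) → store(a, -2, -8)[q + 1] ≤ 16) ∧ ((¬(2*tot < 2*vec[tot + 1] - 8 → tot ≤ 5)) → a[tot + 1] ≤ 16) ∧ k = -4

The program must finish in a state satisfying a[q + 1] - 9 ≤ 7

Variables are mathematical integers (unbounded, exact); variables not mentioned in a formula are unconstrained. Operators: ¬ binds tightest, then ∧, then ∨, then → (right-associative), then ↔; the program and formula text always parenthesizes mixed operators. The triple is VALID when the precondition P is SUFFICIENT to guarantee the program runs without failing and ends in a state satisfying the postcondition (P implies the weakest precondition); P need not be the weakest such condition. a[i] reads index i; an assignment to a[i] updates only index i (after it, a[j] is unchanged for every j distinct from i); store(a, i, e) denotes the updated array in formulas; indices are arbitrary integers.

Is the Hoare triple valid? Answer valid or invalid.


Working backward. After the program, the postcondition a[q + 1] - 9 ≤ 7 must hold; in canonical form it is a[q + 1] ≤ 16.
Before b := tot: a[q + 1] ≤ 16
Then branch requires store(a, k + 2, 2*k)[q + 1] ≤ 16; else branch requires a[tot + 1] ≤ 16.
Before the if: ((2*tot < 2*vec[tot + 1] - 8 → tot ≤ 5) → store(a, k + 2, 2*k)[q + 1] ≤ 16) ∧ ((¬(2*tot < 2*vec[tot + 1] - 8 → tot ≤ 5)) → a[tot + 1] ≤ 16)
Before b := a[b + 2]: ((2*tot < 2*vec[tot + 1] - 8 → tot ≤ 5) → store(a, k + 2, 2*k)[q + 1] ≤ 16) ∧ ((¬(2*tot < 2*vec[tot + 1] - 8 → tot ≤ 5)) → a[tot + 1] ≤ 16)
The weakest precondition is ((2*tot < 2*vec[tot + 1] - 8 → tot ≤ 5) → store(a, k + 2, 2*k)[q + 1] ≤ 16) ∧ ((¬(2*tot < 2*vec[tot + 1] - 8 → tot ≤ 5)) → a[tot + 1] ≤ 16).
Check whether ((2*tot < 2*vec[tot + 1] - 8 → tot ≤ 5) → store(a, -2, -8)[q + 1] ≤ 16) ∧ ((¬(2*tot < 2*vec[tot + 1] - 8 → tot ≤ 5)) → a[tot + 1] ≤ 16) ∧ k = -4 implies it.
Every state satisfying the precondition satisfies the weakest precondition: the implication holds.
Answer: valid


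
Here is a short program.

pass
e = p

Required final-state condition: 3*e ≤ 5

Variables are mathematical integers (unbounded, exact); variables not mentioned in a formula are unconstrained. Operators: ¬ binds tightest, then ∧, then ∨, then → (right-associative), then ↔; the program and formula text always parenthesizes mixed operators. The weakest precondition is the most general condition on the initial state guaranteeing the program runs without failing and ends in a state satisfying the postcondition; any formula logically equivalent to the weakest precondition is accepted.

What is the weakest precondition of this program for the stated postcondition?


Working backward. After the program, 3*e ≤ 5 must hold.
Before e := p: 3*p ≤ 5
Before skip: 3*p ≤ 5
Answer: WP = 3*p ≤ 5


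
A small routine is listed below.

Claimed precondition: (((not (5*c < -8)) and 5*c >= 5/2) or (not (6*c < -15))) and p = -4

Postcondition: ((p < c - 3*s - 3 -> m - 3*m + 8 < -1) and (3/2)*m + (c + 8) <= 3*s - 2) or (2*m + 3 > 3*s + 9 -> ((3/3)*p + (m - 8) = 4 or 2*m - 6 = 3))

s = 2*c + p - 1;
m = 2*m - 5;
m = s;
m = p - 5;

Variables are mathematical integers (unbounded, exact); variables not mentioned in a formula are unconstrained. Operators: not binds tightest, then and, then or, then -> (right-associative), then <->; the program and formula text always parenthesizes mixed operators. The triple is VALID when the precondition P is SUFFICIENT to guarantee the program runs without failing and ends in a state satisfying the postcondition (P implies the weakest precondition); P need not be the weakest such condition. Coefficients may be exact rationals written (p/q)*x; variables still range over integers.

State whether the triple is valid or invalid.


Working backward. After the program, the postcondition ((p < c - 3*s - 3 -> m - 3*m + 8 < -1) and (3/2)*m + (c + 8) <= 3*s - 2) or (2*m + 3 > 3*s + 9 -> ((3/3)*p + (m - 8) = 4 or 2*m - 6 = 3)) must hold; in canonical form it is ((p + 3*s < c - 3 -> 2*m > 9) and c + (3/2)*m <= 3*s - 10) or (2*m > 3*s + 6 -> (m + p = 12 or 2*m = 9)).
Before m := p - 5: ((p + 3*s < c - 3 -> 2*p > 19) and c + (3/2)*p <= 3*s - 5/2) or (2*p > 3*s + 16 -> (2*p = 17 or 2*p = 19))
Before m := s: ((p + 3*s < c - 3 -> 2*p > 19) and c + (3/2)*p <= 3*s - 5/2) or (2*p > 3*s + 16 -> (2*p = 17 or 2*p = 19))
Before m := 2*m - 5: ((p + 3*s < c - 3 -> 2*p > 19) and c + (3/2)*p <= 3*s - 5/2) or (2*p > 3*s + 16 -> (2*p = 17 or 2*p = 19))
Before s := 2*c + p - 1: ((5*c + 4*p < 0 -> 2*p > 19) and 5*c + (3/2)*p >= 11/2) or (6*c + p < -13 -> (2*p = 17 or 2*p = 19))
The weakest precondition is ((5*c + 4*p < 0 -> 2*p > 19) and 5*c + (3/2)*p >= 11/2) or (6*c + p < -13 -> (2*p = 17 or 2*p = 19)).
Check whether (((not (5*c < -8)) and 5*c >= 5/2) or (not (6*c < -15))) and p = -4 implies it.
Countermodel: at the initial state c = -2, p = -4, the precondition holds but the weakest precondition fails.
Answer: invalid
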